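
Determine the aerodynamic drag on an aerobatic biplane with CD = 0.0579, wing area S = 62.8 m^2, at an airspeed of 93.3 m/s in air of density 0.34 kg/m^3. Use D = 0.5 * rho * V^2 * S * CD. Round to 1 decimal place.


Step 1: Dynamic pressure q = 0.5 * 0.34 * 93.3^2 = 1479.8313 Pa
Step 2: Drag D = q * S * CD = 1479.8313 * 62.8 * 0.0579
Step 3: D = 5380.8 N

5380.8


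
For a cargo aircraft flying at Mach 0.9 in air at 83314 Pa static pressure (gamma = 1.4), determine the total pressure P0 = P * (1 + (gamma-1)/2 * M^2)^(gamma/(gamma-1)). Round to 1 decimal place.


Step 1: (gamma-1)/2 * M^2 = 0.2 * 0.81 = 0.162
Step 2: 1 + 0.162 = 1.162
Step 3: Exponent gamma/(gamma-1) = 3.5
Step 4: P0 = 83314 * 1.162^3.5 = 140909.2 Pa

140909.2


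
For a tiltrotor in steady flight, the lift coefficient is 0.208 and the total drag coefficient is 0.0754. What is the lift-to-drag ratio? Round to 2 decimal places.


Step 1: L/D = CL / CD = 0.208 / 0.0754
Step 2: L/D = 2.76

2.76


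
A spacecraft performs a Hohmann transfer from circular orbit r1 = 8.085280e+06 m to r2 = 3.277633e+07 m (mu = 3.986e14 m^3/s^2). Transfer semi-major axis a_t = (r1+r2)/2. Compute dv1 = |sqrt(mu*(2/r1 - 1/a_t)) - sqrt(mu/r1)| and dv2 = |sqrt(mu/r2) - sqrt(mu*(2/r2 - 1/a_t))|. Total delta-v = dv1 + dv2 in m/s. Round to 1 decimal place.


Step 1: Transfer semi-major axis a_t = (8.085280e+06 + 3.277633e+07) / 2 = 2.043080e+07 m
Step 2: v1 (circular at r1) = sqrt(mu/r1) = 7021.36 m/s
Step 3: v_t1 = sqrt(mu*(2/r1 - 1/a_t)) = 8893.21 m/s
Step 4: dv1 = |8893.21 - 7021.36| = 1871.85 m/s
Step 5: v2 (circular at r2) = 3487.29 m/s, v_t2 = 2193.78 m/s
Step 6: dv2 = |3487.29 - 2193.78| = 1293.51 m/s
Step 7: Total delta-v = 1871.85 + 1293.51 = 3165.4 m/s

3165.4


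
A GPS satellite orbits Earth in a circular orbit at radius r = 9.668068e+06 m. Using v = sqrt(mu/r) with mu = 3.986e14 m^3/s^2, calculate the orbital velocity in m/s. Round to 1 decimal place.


Step 1: mu / r = 3.986e14 / 9.668068e+06 = 41228506.0469
Step 2: v = sqrt(41228506.0469) = 6420.9 m/s

6420.9


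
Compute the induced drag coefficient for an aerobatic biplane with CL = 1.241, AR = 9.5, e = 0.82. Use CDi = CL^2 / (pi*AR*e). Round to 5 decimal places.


Step 1: CL^2 = 1.241^2 = 1.540081
Step 2: pi * AR * e = 3.14159 * 9.5 * 0.82 = 24.473007
Step 3: CDi = 1.540081 / 24.473007 = 0.06293

0.06293


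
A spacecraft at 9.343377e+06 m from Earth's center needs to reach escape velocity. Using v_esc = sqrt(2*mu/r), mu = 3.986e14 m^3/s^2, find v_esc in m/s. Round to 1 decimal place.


Step 1: 2*mu/r = 2 * 3.986e14 / 9.343377e+06 = 85322469.5953
Step 2: v_esc = sqrt(85322469.5953) = 9237.0 m/s

9237.0


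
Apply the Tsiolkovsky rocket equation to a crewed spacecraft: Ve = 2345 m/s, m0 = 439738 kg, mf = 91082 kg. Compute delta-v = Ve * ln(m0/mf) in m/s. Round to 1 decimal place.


Step 1: Mass ratio m0/mf = 439738 / 91082 = 4.827935
Step 2: ln(4.827935) = 1.574419
Step 3: delta-v = 2345 * 1.574419 = 3692.0 m/s

3692.0


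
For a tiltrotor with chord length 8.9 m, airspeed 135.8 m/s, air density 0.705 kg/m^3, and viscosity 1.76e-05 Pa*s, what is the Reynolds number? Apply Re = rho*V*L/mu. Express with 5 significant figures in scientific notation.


Step 1: Numerator = rho * V * L = 0.705 * 135.8 * 8.9 = 852.0771
Step 2: Re = 852.0771 / 1.76e-05
Step 3: Re = 4.8413e+07

4.8413e+07


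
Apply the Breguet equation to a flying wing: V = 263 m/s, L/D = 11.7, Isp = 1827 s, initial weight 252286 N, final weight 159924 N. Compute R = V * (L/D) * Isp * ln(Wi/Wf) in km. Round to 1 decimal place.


Step 1: Coefficient = V * (L/D) * Isp = 263 * 11.7 * 1827 = 5621861.7 m
Step 2: Wi/Wf = 252286 / 159924 = 1.577537
Step 3: ln(1.577537) = 0.455865
Step 4: R = 5621861.7 * 0.455865 = 2562808.1 m = 2562.8 km

2562.8


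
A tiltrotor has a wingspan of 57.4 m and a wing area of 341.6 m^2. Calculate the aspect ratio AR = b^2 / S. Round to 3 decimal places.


Step 1: b^2 = 57.4^2 = 3294.76
Step 2: AR = 3294.76 / 341.6 = 9.645

9.645


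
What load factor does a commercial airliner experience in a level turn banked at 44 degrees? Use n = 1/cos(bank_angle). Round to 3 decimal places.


Step 1: Convert 44 degrees to radians = 0.767945
Step 2: cos(44 deg) = 0.71934
Step 3: n = 1 / 0.71934 = 1.390

1.390


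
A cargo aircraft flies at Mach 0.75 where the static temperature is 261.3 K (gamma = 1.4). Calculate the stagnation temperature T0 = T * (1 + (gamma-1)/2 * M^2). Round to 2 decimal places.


Step 1: (gamma-1)/2 = 0.2
Step 2: M^2 = 0.5625
Step 3: 1 + 0.2 * 0.5625 = 1.1125
Step 4: T0 = 261.3 * 1.1125 = 290.70 K

290.70


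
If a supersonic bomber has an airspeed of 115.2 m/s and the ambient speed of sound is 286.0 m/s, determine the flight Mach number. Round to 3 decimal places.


Step 1: M = V / a = 115.2 / 286.0
Step 2: M = 0.403

0.403


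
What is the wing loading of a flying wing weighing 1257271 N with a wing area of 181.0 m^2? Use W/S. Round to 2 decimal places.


Step 1: Wing loading = W / S = 1257271 / 181.0
Step 2: Wing loading = 6946.25 N/m^2

6946.25


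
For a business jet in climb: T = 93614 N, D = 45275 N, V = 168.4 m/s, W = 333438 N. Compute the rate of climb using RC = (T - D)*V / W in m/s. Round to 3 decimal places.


Step 1: Excess thrust = T - D = 93614 - 45275 = 48339 N
Step 2: Excess power = 48339 * 168.4 = 8140287.6 W
Step 3: RC = 8140287.6 / 333438 = 24.413 m/s

24.413


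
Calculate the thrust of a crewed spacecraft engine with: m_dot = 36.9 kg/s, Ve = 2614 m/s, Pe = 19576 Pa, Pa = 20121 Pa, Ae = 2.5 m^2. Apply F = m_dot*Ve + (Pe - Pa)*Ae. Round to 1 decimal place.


Step 1: Momentum thrust = m_dot * Ve = 36.9 * 2614 = 96456.6 N
Step 2: Pressure thrust = (Pe - Pa) * Ae = (19576 - 20121) * 2.5 = -1362.5 N
Step 3: Total thrust F = 96456.6 + -1362.5 = 95094.1 N

95094.1


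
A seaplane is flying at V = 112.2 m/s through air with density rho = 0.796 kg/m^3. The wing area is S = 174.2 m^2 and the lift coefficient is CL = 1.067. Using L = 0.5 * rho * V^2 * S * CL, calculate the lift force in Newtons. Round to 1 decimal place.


Step 1: Calculate dynamic pressure q = 0.5 * 0.796 * 112.2^2 = 0.5 * 0.796 * 12588.84 = 5010.3583 Pa
Step 2: Multiply by wing area and lift coefficient: L = 5010.3583 * 174.2 * 1.067
Step 3: L = 872804.4193 * 1.067 = 931282.3 N

931282.3


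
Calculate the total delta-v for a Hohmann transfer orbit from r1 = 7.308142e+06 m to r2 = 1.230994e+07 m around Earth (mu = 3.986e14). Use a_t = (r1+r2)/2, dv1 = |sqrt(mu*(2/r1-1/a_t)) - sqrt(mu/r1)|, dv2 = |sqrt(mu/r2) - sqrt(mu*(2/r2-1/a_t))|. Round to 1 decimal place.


Step 1: Transfer semi-major axis a_t = (7.308142e+06 + 1.230994e+07) / 2 = 9.809041e+06 m
Step 2: v1 (circular at r1) = sqrt(mu/r1) = 7385.25 m/s
Step 3: v_t1 = sqrt(mu*(2/r1 - 1/a_t)) = 8273.32 m/s
Step 4: dv1 = |8273.32 - 7385.25| = 888.07 m/s
Step 5: v2 (circular at r2) = 5690.37 m/s, v_t2 = 4911.69 m/s
Step 6: dv2 = |5690.37 - 4911.69| = 778.68 m/s
Step 7: Total delta-v = 888.07 + 778.68 = 1666.8 m/s

1666.8


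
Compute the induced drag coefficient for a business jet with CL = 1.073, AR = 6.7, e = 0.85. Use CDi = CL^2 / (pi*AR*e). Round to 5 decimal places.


Step 1: CL^2 = 1.073^2 = 1.151329
Step 2: pi * AR * e = 3.14159 * 6.7 * 0.85 = 17.89137
Step 3: CDi = 1.151329 / 17.89137 = 0.06435

0.06435


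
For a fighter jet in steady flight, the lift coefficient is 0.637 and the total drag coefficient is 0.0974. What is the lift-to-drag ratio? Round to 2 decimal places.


Step 1: L/D = CL / CD = 0.637 / 0.0974
Step 2: L/D = 6.54

6.54


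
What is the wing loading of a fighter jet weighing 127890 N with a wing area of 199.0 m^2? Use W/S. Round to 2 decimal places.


Step 1: Wing loading = W / S = 127890 / 199.0
Step 2: Wing loading = 642.66 N/m^2

642.66


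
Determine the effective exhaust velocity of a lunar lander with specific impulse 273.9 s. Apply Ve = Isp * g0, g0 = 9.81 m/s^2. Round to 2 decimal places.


Step 1: Ve = Isp * g0 = 273.9 * 9.81
Step 2: Ve = 2686.96 m/s

2686.96


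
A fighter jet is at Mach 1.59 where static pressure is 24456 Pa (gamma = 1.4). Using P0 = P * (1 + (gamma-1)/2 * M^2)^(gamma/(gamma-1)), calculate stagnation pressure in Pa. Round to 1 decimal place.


Step 1: (gamma-1)/2 * M^2 = 0.2 * 2.5281 = 0.50562
Step 2: 1 + 0.50562 = 1.50562
Step 3: Exponent gamma/(gamma-1) = 3.5
Step 4: P0 = 24456 * 1.50562^3.5 = 102421.1 Pa

102421.1


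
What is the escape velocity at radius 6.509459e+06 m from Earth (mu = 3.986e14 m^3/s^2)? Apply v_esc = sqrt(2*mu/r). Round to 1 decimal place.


Step 1: 2*mu/r = 2 * 3.986e14 / 6.509459e+06 = 122467934.7393
Step 2: v_esc = sqrt(122467934.7393) = 11066.5 m/s

11066.5


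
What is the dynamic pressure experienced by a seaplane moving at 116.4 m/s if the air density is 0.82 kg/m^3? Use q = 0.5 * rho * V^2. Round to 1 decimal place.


Step 1: V^2 = 116.4^2 = 13548.96
Step 2: q = 0.5 * 0.82 * 13548.96
Step 3: q = 5555.1 Pa

5555.1


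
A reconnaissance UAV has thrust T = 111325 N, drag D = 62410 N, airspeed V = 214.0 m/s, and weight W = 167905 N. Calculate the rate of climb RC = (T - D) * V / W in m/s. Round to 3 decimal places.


Step 1: Excess thrust = T - D = 111325 - 62410 = 48915 N
Step 2: Excess power = 48915 * 214.0 = 10467810.0 W
Step 3: RC = 10467810.0 / 167905 = 62.344 m/s

62.344


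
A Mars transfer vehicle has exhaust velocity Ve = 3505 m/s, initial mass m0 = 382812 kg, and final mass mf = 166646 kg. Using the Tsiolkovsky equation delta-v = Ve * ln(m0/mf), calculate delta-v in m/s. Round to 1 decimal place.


Step 1: Mass ratio m0/mf = 382812 / 166646 = 2.297157
Step 2: ln(2.297157) = 0.831672
Step 3: delta-v = 3505 * 0.831672 = 2915.0 m/s

2915.0


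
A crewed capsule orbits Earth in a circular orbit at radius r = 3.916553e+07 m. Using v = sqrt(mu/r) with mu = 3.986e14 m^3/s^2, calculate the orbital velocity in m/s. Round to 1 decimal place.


Step 1: mu / r = 3.986e14 / 3.916553e+07 = 10177316.6353
Step 2: v = sqrt(10177316.6353) = 3190.2 m/s

3190.2


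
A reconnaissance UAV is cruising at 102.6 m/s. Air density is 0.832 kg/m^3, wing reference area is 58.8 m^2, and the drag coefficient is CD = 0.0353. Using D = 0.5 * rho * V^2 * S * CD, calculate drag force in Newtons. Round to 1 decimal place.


Step 1: Dynamic pressure q = 0.5 * 0.832 * 102.6^2 = 4379.1322 Pa
Step 2: Drag D = q * S * CD = 4379.1322 * 58.8 * 0.0353
Step 3: D = 9089.5 N

9089.5


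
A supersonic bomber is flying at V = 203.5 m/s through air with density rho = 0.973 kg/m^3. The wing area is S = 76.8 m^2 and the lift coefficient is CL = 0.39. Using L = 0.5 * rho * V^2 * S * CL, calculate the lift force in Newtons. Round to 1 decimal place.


Step 1: Calculate dynamic pressure q = 0.5 * 0.973 * 203.5^2 = 0.5 * 0.973 * 41412.25 = 20147.0596 Pa
Step 2: Multiply by wing area and lift coefficient: L = 20147.0596 * 76.8 * 0.39
Step 3: L = 1547294.1792 * 0.39 = 603444.7 N

603444.7


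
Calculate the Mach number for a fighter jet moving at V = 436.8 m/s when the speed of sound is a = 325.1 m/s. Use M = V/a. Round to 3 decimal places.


Step 1: M = V / a = 436.8 / 325.1
Step 2: M = 1.344

1.344


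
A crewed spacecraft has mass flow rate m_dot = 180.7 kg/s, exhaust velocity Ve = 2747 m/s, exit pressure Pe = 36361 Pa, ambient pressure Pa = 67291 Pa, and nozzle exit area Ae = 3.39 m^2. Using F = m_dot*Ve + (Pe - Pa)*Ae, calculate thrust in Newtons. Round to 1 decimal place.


Step 1: Momentum thrust = m_dot * Ve = 180.7 * 2747 = 496382.9 N
Step 2: Pressure thrust = (Pe - Pa) * Ae = (36361 - 67291) * 3.39 = -104852.70 N
Step 3: Total thrust F = 496382.9 + -104852.70 = 391530.2 N

391530.2


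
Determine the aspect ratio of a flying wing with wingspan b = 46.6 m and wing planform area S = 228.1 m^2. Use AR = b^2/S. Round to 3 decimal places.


Step 1: b^2 = 46.6^2 = 2171.56
Step 2: AR = 2171.56 / 228.1 = 9.520

9.520


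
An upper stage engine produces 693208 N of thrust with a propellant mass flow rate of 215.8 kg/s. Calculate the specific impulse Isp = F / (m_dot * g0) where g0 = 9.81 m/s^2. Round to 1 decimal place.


Step 1: m_dot * g0 = 215.8 * 9.81 = 2117.0
Step 2: Isp = 693208 / 2117.0 = 327.4 s

327.4


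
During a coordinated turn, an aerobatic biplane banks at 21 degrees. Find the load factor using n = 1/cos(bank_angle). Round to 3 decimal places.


Step 1: Convert 21 degrees to radians = 0.366519
Step 2: cos(21 deg) = 0.93358
Step 3: n = 1 / 0.93358 = 1.071

1.071


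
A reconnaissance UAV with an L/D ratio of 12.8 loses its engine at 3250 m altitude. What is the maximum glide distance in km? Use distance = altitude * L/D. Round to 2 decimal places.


Step 1: Glide distance = altitude * L/D = 3250 * 12.8 = 41600.0 m
Step 2: Convert to km: 41600.0 / 1000 = 41.60 km

41.60


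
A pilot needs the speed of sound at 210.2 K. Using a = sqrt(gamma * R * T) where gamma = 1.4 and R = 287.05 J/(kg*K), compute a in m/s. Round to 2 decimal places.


Step 1: gamma * R * T = 1.4 * 287.05 * 210.2 = 84473.074
Step 2: a = sqrt(84473.074) = 290.64 m/s

290.64


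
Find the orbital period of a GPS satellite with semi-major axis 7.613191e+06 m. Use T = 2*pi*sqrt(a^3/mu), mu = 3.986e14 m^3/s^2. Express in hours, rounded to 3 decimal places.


Step 1: a^3 / mu = 4.412657e+20 / 3.986e14 = 1.107039e+06
Step 2: sqrt(1.107039e+06) = 1052.1592 s
Step 3: T = 2*pi * 1052.1592 = 6610.91 s
Step 4: T in hours = 6610.91 / 3600 = 1.836 hours

1.836


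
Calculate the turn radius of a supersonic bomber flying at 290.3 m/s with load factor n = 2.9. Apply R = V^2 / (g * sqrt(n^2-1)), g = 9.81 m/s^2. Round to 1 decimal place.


Step 1: V^2 = 290.3^2 = 84274.09
Step 2: n^2 - 1 = 2.9^2 - 1 = 7.41
Step 3: sqrt(7.41) = 2.722132
Step 4: R = 84274.09 / (9.81 * 2.722132) = 3155.8 m

3155.8


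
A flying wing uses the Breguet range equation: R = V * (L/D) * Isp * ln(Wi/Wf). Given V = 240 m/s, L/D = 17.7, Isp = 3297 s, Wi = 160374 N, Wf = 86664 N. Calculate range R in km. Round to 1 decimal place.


Step 1: Coefficient = V * (L/D) * Isp = 240 * 17.7 * 3297 = 14005656.0 m
Step 2: Wi/Wf = 160374 / 86664 = 1.850526
Step 3: ln(1.850526) = 0.61547
Step 4: R = 14005656.0 * 0.61547 = 8620061.3 m = 8620.1 km

8620.1


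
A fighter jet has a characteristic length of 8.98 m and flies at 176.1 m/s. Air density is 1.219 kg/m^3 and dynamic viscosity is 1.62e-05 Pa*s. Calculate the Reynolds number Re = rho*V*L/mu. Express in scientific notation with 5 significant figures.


Step 1: Numerator = rho * V * L = 1.219 * 176.1 * 8.98 = 1927.699782
Step 2: Re = 1927.699782 / 1.62e-05
Step 3: Re = 1.1899e+08

1.1899e+08


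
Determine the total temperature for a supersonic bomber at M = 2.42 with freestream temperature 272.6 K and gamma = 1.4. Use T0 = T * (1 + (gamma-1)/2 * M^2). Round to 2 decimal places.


Step 1: (gamma-1)/2 = 0.2
Step 2: M^2 = 5.8564
Step 3: 1 + 0.2 * 5.8564 = 2.17128
Step 4: T0 = 272.6 * 2.17128 = 591.89 K

591.89


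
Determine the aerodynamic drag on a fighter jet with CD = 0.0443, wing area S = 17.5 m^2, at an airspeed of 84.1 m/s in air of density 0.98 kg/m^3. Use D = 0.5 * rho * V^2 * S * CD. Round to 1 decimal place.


Step 1: Dynamic pressure q = 0.5 * 0.98 * 84.1^2 = 3465.6769 Pa
Step 2: Drag D = q * S * CD = 3465.6769 * 17.5 * 0.0443
Step 3: D = 2686.8 N

2686.8


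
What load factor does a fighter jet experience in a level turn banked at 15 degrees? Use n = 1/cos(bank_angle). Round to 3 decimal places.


Step 1: Convert 15 degrees to radians = 0.261799
Step 2: cos(15 deg) = 0.965926
Step 3: n = 1 / 0.965926 = 1.035

1.035


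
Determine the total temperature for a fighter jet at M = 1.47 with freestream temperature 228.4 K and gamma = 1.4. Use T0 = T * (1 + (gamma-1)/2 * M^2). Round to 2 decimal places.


Step 1: (gamma-1)/2 = 0.2
Step 2: M^2 = 2.1609
Step 3: 1 + 0.2 * 2.1609 = 1.43218
Step 4: T0 = 228.4 * 1.43218 = 327.11 K

327.11


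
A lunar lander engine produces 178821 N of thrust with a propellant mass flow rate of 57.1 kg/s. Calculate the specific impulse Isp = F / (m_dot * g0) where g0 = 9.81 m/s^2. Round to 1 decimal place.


Step 1: m_dot * g0 = 57.1 * 9.81 = 560.15
Step 2: Isp = 178821 / 560.15 = 319.2 s

319.2


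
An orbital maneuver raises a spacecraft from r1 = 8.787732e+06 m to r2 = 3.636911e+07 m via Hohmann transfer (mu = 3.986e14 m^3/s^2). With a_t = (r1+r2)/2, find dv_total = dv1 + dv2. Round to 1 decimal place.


Step 1: Transfer semi-major axis a_t = (8.787732e+06 + 3.636911e+07) / 2 = 2.257842e+07 m
Step 2: v1 (circular at r1) = sqrt(mu/r1) = 6734.89 m/s
Step 3: v_t1 = sqrt(mu*(2/r1 - 1/a_t)) = 8547.71 m/s
Step 4: dv1 = |8547.71 - 6734.89| = 1812.82 m/s
Step 5: v2 (circular at r2) = 3310.57 m/s, v_t2 = 2065.35 m/s
Step 6: dv2 = |3310.57 - 2065.35| = 1245.22 m/s
Step 7: Total delta-v = 1812.82 + 1245.22 = 3058.0 m/s

3058.0


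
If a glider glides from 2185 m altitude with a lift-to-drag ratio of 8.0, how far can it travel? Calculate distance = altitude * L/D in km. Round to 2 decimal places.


Step 1: Glide distance = altitude * L/D = 2185 * 8.0 = 17480.0 m
Step 2: Convert to km: 17480.0 / 1000 = 17.48 km

17.48


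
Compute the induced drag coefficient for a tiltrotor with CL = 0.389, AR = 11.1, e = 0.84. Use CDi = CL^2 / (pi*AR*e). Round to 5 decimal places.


Step 1: CL^2 = 0.389^2 = 0.151321
Step 2: pi * AR * e = 3.14159 * 11.1 * 0.84 = 29.29221
Step 3: CDi = 0.151321 / 29.29221 = 0.00517

0.00517


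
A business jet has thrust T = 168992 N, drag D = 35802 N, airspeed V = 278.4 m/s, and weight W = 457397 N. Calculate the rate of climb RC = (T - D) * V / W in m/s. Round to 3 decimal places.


Step 1: Excess thrust = T - D = 168992 - 35802 = 133190 N
Step 2: Excess power = 133190 * 278.4 = 37080096.0 W
Step 3: RC = 37080096.0 / 457397 = 81.068 m/s

81.068


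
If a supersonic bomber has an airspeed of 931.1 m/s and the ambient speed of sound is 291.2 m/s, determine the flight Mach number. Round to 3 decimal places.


Step 1: M = V / a = 931.1 / 291.2
Step 2: M = 3.197

3.197


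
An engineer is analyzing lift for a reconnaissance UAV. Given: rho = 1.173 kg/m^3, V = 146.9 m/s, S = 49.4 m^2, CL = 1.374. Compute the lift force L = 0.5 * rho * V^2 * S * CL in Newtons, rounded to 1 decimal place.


Step 1: Calculate dynamic pressure q = 0.5 * 1.173 * 146.9^2 = 0.5 * 1.173 * 21579.61 = 12656.4413 Pa
Step 2: Multiply by wing area and lift coefficient: L = 12656.4413 * 49.4 * 1.374
Step 3: L = 625228.1985 * 1.374 = 859063.5 N

859063.5


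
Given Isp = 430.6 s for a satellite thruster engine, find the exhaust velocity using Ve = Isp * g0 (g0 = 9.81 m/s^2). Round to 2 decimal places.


Step 1: Ve = Isp * g0 = 430.6 * 9.81
Step 2: Ve = 4224.19 m/s

4224.19


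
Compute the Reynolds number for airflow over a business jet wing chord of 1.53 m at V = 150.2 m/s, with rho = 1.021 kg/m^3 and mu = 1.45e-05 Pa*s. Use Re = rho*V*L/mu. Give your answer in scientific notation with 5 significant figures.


Step 1: Numerator = rho * V * L = 1.021 * 150.2 * 1.53 = 234.631926
Step 2: Re = 234.631926 / 1.45e-05
Step 3: Re = 1.6182e+07

1.6182e+07


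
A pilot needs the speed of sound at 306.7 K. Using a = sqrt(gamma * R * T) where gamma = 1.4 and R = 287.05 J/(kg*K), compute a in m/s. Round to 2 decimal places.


Step 1: gamma * R * T = 1.4 * 287.05 * 306.7 = 123253.529
Step 2: a = sqrt(123253.529) = 351.07 m/s

351.07


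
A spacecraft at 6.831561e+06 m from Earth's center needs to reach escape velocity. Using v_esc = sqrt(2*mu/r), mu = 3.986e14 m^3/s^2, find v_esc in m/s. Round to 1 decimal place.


Step 1: 2*mu/r = 2 * 3.986e14 / 6.831561e+06 = 116693680.9903
Step 2: v_esc = sqrt(116693680.9903) = 10802.5 m/s

10802.5


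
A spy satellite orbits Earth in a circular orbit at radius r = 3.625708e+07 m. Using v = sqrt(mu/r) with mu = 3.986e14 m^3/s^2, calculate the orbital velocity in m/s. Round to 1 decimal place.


Step 1: mu / r = 3.986e14 / 3.625708e+07 = 10993714.8827
Step 2: v = sqrt(10993714.8827) = 3315.7 m/s

3315.7


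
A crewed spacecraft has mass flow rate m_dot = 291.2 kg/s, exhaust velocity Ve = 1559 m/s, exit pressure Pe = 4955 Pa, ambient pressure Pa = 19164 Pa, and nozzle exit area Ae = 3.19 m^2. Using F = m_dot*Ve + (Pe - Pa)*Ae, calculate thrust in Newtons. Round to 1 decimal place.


Step 1: Momentum thrust = m_dot * Ve = 291.2 * 1559 = 453980.8 N
Step 2: Pressure thrust = (Pe - Pa) * Ae = (4955 - 19164) * 3.19 = -45326.71 N
Step 3: Total thrust F = 453980.8 + -45326.71 = 408654.1 N

408654.1


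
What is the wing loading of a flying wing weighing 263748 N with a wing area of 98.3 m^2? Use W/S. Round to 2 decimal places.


Step 1: Wing loading = W / S = 263748 / 98.3
Step 2: Wing loading = 2683.09 N/m^2

2683.09


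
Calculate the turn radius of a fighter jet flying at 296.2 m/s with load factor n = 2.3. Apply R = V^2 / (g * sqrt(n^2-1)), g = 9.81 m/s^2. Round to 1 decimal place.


Step 1: V^2 = 296.2^2 = 87734.44
Step 2: n^2 - 1 = 2.3^2 - 1 = 4.29
Step 3: sqrt(4.29) = 2.071232
Step 4: R = 87734.44 / (9.81 * 2.071232) = 4317.9 m

4317.9


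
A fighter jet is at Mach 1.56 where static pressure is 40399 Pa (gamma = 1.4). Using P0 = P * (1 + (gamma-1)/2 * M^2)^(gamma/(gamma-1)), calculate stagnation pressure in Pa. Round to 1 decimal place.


Step 1: (gamma-1)/2 * M^2 = 0.2 * 2.4336 = 0.48672
Step 2: 1 + 0.48672 = 1.48672
Step 3: Exponent gamma/(gamma-1) = 3.5
Step 4: P0 = 40399 * 1.48672^3.5 = 161872.4 Pa

161872.4


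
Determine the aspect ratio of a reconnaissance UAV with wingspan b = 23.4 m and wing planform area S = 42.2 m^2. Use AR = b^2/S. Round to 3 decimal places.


Step 1: b^2 = 23.4^2 = 547.56
Step 2: AR = 547.56 / 42.2 = 12.975

12.975


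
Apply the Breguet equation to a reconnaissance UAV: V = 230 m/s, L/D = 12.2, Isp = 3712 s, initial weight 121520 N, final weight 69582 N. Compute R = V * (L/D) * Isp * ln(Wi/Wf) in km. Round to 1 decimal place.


Step 1: Coefficient = V * (L/D) * Isp = 230 * 12.2 * 3712 = 10415872.0 m
Step 2: Wi/Wf = 121520 / 69582 = 1.746429
Step 3: ln(1.746429) = 0.557573
Step 4: R = 10415872.0 * 0.557573 = 5807608.4 m = 5807.6 km

5807.6


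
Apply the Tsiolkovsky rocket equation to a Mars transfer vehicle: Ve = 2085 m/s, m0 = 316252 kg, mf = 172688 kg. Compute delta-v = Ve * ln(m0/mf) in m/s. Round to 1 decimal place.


Step 1: Mass ratio m0/mf = 316252 / 172688 = 1.831349
Step 2: ln(1.831349) = 0.605053
Step 3: delta-v = 2085 * 0.605053 = 1261.5 m/s

1261.5


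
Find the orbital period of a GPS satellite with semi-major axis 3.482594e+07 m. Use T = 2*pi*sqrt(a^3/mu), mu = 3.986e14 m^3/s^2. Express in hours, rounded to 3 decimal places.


Step 1: a^3 / mu = 4.223851e+22 / 3.986e14 = 1.059671e+08
Step 2: sqrt(1.059671e+08) = 10294.0346 s
Step 3: T = 2*pi * 10294.0346 = 64679.33 s
Step 4: T in hours = 64679.33 / 3600 = 17.966 hours

17.966


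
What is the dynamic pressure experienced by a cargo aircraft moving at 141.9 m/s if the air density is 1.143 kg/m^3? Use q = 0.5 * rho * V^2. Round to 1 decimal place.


Step 1: V^2 = 141.9^2 = 20135.61
Step 2: q = 0.5 * 1.143 * 20135.61
Step 3: q = 11507.5 Pa

11507.5


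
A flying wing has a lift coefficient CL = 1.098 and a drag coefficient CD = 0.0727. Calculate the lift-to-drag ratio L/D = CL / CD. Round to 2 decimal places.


Step 1: L/D = CL / CD = 1.098 / 0.0727
Step 2: L/D = 15.10

15.10


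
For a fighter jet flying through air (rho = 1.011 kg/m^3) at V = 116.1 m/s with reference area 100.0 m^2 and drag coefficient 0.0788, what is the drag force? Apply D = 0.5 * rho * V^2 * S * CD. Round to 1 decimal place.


Step 1: Dynamic pressure q = 0.5 * 1.011 * 116.1^2 = 6813.7407 Pa
Step 2: Drag D = q * S * CD = 6813.7407 * 100.0 * 0.0788
Step 3: D = 53692.3 N

53692.3


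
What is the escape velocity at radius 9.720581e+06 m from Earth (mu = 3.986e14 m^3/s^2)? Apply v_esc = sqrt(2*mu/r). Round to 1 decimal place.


Step 1: 2*mu/r = 2 * 3.986e14 / 9.720581e+06 = 82011558.7741
Step 2: v_esc = sqrt(82011558.7741) = 9056.0 m/s

9056.0


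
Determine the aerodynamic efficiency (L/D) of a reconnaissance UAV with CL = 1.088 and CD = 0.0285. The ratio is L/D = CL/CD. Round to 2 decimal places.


Step 1: L/D = CL / CD = 1.088 / 0.0285
Step 2: L/D = 38.18

38.18


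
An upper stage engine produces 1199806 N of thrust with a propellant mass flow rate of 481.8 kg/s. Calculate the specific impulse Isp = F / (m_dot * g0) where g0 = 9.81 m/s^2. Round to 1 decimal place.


Step 1: m_dot * g0 = 481.8 * 9.81 = 4726.46
Step 2: Isp = 1199806 / 4726.46 = 253.8 s

253.8


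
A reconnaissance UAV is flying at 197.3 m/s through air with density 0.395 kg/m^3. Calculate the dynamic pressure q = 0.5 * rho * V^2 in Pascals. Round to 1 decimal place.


Step 1: V^2 = 197.3^2 = 38927.29
Step 2: q = 0.5 * 0.395 * 38927.29
Step 3: q = 7688.1 Pa

7688.1


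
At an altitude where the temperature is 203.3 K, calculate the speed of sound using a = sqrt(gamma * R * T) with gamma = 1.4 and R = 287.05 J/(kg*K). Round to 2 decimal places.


Step 1: gamma * R * T = 1.4 * 287.05 * 203.3 = 81700.171
Step 2: a = sqrt(81700.171) = 285.83 m/s

285.83


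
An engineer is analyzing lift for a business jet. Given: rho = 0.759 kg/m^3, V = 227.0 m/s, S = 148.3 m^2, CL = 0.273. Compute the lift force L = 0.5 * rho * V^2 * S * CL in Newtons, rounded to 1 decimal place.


Step 1: Calculate dynamic pressure q = 0.5 * 0.759 * 227.0^2 = 0.5 * 0.759 * 51529.0 = 19555.2555 Pa
Step 2: Multiply by wing area and lift coefficient: L = 19555.2555 * 148.3 * 0.273
Step 3: L = 2900044.3906 * 0.273 = 791712.1 N

791712.1


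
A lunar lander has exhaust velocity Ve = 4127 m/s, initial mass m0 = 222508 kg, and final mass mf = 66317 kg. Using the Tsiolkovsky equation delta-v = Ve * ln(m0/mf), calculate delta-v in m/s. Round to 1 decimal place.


Step 1: Mass ratio m0/mf = 222508 / 66317 = 3.355218
Step 2: ln(3.355218) = 1.210517
Step 3: delta-v = 4127 * 1.210517 = 4995.8 m/s

4995.8


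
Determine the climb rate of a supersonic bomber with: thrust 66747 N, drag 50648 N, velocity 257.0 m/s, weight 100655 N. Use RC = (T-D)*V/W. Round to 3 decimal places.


Step 1: Excess thrust = T - D = 66747 - 50648 = 16099 N
Step 2: Excess power = 16099 * 257.0 = 4137443.0 W
Step 3: RC = 4137443.0 / 100655 = 41.105 m/s

41.105


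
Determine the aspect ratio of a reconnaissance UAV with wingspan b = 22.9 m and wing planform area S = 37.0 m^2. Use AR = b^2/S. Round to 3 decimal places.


Step 1: b^2 = 22.9^2 = 524.41
Step 2: AR = 524.41 / 37.0 = 14.173

14.173


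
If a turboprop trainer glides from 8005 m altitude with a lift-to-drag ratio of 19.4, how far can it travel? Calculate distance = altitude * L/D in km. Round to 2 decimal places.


Step 1: Glide distance = altitude * L/D = 8005 * 19.4 = 155297.0 m
Step 2: Convert to km: 155297.0 / 1000 = 155.30 km

155.30


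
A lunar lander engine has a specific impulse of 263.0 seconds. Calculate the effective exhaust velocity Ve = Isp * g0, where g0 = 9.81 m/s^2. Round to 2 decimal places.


Step 1: Ve = Isp * g0 = 263.0 * 9.81
Step 2: Ve = 2580.03 m/s

2580.03


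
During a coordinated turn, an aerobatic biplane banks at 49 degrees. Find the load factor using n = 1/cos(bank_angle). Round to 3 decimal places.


Step 1: Convert 49 degrees to radians = 0.855211
Step 2: cos(49 deg) = 0.656059
Step 3: n = 1 / 0.656059 = 1.524

1.524


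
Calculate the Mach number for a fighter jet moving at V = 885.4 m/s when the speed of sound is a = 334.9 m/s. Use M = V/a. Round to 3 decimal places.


Step 1: M = V / a = 885.4 / 334.9
Step 2: M = 2.644

2.644


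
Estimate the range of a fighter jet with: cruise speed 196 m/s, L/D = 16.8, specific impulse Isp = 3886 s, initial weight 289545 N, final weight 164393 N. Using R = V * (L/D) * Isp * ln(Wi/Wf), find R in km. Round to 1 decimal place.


Step 1: Coefficient = V * (L/D) * Isp = 196 * 16.8 * 3886 = 12795820.8 m
Step 2: Wi/Wf = 289545 / 164393 = 1.761298
Step 3: ln(1.761298) = 0.566051
Step 4: R = 12795820.8 * 0.566051 = 7243084.9 m = 7243.1 km

7243.1


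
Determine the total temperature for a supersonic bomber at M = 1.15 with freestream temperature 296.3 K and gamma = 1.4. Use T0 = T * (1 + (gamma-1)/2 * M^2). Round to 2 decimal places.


Step 1: (gamma-1)/2 = 0.2
Step 2: M^2 = 1.3225
Step 3: 1 + 0.2 * 1.3225 = 1.2645
Step 4: T0 = 296.3 * 1.2645 = 374.67 K

374.67


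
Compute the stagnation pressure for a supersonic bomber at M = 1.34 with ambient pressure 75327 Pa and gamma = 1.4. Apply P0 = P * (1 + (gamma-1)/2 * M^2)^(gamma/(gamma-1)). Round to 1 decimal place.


Step 1: (gamma-1)/2 * M^2 = 0.2 * 1.7956 = 0.35912
Step 2: 1 + 0.35912 = 1.35912
Step 3: Exponent gamma/(gamma-1) = 3.5
Step 4: P0 = 75327 * 1.35912^3.5 = 220471.8 Pa

220471.8


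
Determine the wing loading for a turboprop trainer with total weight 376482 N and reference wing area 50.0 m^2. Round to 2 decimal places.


Step 1: Wing loading = W / S = 376482 / 50.0
Step 2: Wing loading = 7529.64 N/m^2

7529.64


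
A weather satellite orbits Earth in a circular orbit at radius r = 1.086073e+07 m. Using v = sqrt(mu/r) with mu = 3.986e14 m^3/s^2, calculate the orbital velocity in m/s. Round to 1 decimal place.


Step 1: mu / r = 3.986e14 / 1.086073e+07 = 36701032.0669
Step 2: v = sqrt(36701032.0669) = 6058.1 m/s

6058.1


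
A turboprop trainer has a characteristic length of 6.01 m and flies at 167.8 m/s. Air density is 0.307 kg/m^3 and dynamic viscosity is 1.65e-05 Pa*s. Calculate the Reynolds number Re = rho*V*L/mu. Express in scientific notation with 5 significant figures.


Step 1: Numerator = rho * V * L = 0.307 * 167.8 * 6.01 = 309.602746
Step 2: Re = 309.602746 / 1.65e-05
Step 3: Re = 1.8764e+07

1.8764e+07


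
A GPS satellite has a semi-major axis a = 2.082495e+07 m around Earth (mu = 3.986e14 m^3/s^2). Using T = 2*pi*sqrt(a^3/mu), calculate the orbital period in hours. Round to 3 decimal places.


Step 1: a^3 / mu = 9.031334e+21 / 3.986e14 = 2.265764e+07
Step 2: sqrt(2.265764e+07) = 4760.0038 s
Step 3: T = 2*pi * 4760.0038 = 29907.99 s
Step 4: T in hours = 29907.99 / 3600 = 8.308 hours

8.308


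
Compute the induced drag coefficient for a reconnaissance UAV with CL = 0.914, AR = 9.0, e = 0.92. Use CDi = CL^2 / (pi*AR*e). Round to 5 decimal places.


Step 1: CL^2 = 0.914^2 = 0.835396
Step 2: pi * AR * e = 3.14159 * 9.0 * 0.92 = 26.012387
Step 3: CDi = 0.835396 / 26.012387 = 0.03212

0.03212


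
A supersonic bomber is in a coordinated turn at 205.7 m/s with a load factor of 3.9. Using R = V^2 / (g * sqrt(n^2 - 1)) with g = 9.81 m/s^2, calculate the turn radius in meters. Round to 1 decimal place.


Step 1: V^2 = 205.7^2 = 42312.49
Step 2: n^2 - 1 = 3.9^2 - 1 = 14.21
Step 3: sqrt(14.21) = 3.769615
Step 4: R = 42312.49 / (9.81 * 3.769615) = 1144.2 m

1144.2


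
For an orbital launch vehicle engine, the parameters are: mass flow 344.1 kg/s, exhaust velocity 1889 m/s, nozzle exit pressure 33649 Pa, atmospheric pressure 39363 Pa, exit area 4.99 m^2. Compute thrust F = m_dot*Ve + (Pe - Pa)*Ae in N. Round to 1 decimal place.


Step 1: Momentum thrust = m_dot * Ve = 344.1 * 1889 = 650004.9 N
Step 2: Pressure thrust = (Pe - Pa) * Ae = (33649 - 39363) * 4.99 = -28512.86 N
Step 3: Total thrust F = 650004.9 + -28512.86 = 621492.0 N

621492.0


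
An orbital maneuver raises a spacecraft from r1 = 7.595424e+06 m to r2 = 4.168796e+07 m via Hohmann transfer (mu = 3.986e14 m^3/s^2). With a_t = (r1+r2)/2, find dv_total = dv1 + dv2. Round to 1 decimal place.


Step 1: Transfer semi-major axis a_t = (7.595424e+06 + 4.168796e+07) / 2 = 2.464169e+07 m
Step 2: v1 (circular at r1) = sqrt(mu/r1) = 7244.24 m/s
Step 3: v_t1 = sqrt(mu*(2/r1 - 1/a_t)) = 9422.43 m/s
Step 4: dv1 = |9422.43 - 7244.24| = 2178.19 m/s
Step 5: v2 (circular at r2) = 3092.17 m/s, v_t2 = 1716.74 m/s
Step 6: dv2 = |3092.17 - 1716.74| = 1375.43 m/s
Step 7: Total delta-v = 2178.19 + 1375.43 = 3553.6 m/s

3553.6


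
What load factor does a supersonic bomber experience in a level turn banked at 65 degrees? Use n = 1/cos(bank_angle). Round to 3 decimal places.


Step 1: Convert 65 degrees to radians = 1.134464
Step 2: cos(65 deg) = 0.422618
Step 3: n = 1 / 0.422618 = 2.366

2.366


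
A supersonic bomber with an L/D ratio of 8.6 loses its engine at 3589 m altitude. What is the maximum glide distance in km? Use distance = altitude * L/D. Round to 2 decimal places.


Step 1: Glide distance = altitude * L/D = 3589 * 8.6 = 30865.4 m
Step 2: Convert to km: 30865.4 / 1000 = 30.87 km

30.87


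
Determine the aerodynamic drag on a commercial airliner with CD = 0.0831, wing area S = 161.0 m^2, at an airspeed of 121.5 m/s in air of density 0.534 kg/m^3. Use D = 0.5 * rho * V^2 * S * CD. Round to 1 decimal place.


Step 1: Dynamic pressure q = 0.5 * 0.534 * 121.5^2 = 3941.5208 Pa
Step 2: Drag D = q * S * CD = 3941.5208 * 161.0 * 0.0831
Step 3: D = 52734.0 N

52734.0


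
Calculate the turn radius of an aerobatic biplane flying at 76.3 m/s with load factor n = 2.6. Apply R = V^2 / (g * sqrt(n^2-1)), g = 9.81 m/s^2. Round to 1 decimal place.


Step 1: V^2 = 76.3^2 = 5821.69
Step 2: n^2 - 1 = 2.6^2 - 1 = 5.76
Step 3: sqrt(5.76) = 2.4
Step 4: R = 5821.69 / (9.81 * 2.4) = 247.3 m

247.3


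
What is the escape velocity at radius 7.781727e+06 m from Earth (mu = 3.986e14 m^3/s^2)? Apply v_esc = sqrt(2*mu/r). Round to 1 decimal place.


Step 1: 2*mu/r = 2 * 3.986e14 / 7.781727e+06 = 102445125.6129
Step 2: v_esc = sqrt(102445125.6129) = 10121.5 m/s

10121.5


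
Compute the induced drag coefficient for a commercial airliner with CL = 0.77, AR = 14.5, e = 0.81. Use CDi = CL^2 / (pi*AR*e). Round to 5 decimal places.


Step 1: CL^2 = 0.77^2 = 0.5929
Step 2: pi * AR * e = 3.14159 * 14.5 * 0.81 = 36.898006
Step 3: CDi = 0.5929 / 36.898006 = 0.01607

0.01607


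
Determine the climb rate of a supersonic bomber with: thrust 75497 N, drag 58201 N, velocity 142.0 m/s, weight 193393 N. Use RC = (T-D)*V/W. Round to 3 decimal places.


Step 1: Excess thrust = T - D = 75497 - 58201 = 17296 N
Step 2: Excess power = 17296 * 142.0 = 2456032.0 W
Step 3: RC = 2456032.0 / 193393 = 12.700 m/s

12.700


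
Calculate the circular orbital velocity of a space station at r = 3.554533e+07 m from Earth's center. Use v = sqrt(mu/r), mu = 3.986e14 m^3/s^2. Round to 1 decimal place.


Step 1: mu / r = 3.986e14 / 3.554533e+07 = 11213850.0332
Step 2: v = sqrt(11213850.0332) = 3348.7 m/s

3348.7


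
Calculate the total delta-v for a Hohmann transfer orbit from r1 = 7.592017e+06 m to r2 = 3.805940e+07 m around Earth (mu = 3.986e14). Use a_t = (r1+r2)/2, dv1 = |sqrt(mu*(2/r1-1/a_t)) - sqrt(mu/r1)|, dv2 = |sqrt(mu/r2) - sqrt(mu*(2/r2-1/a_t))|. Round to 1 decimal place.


Step 1: Transfer semi-major axis a_t = (7.592017e+06 + 3.805940e+07) / 2 = 2.282571e+07 m
Step 2: v1 (circular at r1) = sqrt(mu/r1) = 7245.86 m/s
Step 3: v_t1 = sqrt(mu*(2/r1 - 1/a_t)) = 9356.4 m/s
Step 4: dv1 = |9356.4 - 7245.86| = 2110.54 m/s
Step 5: v2 (circular at r2) = 3236.22 m/s, v_t2 = 1866.4 m/s
Step 6: dv2 = |3236.22 - 1866.4| = 1369.82 m/s
Step 7: Total delta-v = 2110.54 + 1369.82 = 3480.4 m/s

3480.4


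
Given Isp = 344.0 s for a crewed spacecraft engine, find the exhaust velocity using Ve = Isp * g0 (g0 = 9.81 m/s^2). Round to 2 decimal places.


Step 1: Ve = Isp * g0 = 344.0 * 9.81
Step 2: Ve = 3374.64 m/s

3374.64


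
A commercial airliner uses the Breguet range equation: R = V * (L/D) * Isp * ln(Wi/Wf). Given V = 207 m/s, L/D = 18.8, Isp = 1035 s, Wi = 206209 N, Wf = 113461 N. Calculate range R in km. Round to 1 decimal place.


Step 1: Coefficient = V * (L/D) * Isp = 207 * 18.8 * 1035 = 4027806.0 m
Step 2: Wi/Wf = 206209 / 113461 = 1.817444
Step 3: ln(1.817444) = 0.597431
Step 4: R = 4027806.0 * 0.597431 = 2406336.4 m = 2406.3 km

2406.3


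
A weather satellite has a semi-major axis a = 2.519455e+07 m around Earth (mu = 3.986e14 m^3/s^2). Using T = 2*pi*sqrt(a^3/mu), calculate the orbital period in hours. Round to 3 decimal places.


Step 1: a^3 / mu = 1.599263e+22 / 3.986e14 = 4.012200e+07
Step 2: sqrt(4.012200e+07) = 6334.1926 s
Step 3: T = 2*pi * 6334.1926 = 39798.91 s
Step 4: T in hours = 39798.91 / 3600 = 11.055 hours

11.055


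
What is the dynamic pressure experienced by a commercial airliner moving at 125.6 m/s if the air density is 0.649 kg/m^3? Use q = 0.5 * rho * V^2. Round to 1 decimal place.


Step 1: V^2 = 125.6^2 = 15775.36
Step 2: q = 0.5 * 0.649 * 15775.36
Step 3: q = 5119.1 Pa

5119.1


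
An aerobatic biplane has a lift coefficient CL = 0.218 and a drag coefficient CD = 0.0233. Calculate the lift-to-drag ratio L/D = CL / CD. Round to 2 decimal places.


Step 1: L/D = CL / CD = 0.218 / 0.0233
Step 2: L/D = 9.36

9.36


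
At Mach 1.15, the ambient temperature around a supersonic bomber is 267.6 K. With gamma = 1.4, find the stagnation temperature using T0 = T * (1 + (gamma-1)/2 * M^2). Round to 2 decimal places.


Step 1: (gamma-1)/2 = 0.2
Step 2: M^2 = 1.3225
Step 3: 1 + 0.2 * 1.3225 = 1.2645
Step 4: T0 = 267.6 * 1.2645 = 338.38 K

338.38


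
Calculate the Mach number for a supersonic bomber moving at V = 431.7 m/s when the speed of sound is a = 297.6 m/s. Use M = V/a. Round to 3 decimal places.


Step 1: M = V / a = 431.7 / 297.6
Step 2: M = 1.451

1.451


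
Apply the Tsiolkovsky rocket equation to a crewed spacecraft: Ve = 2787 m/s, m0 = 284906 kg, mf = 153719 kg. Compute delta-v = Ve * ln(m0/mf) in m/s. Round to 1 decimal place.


Step 1: Mass ratio m0/mf = 284906 / 153719 = 1.853421
Step 2: ln(1.853421) = 0.617033
Step 3: delta-v = 2787 * 0.617033 = 1719.7 m/s

1719.7


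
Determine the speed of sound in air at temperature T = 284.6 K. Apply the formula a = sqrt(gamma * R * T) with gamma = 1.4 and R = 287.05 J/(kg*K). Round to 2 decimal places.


Step 1: gamma * R * T = 1.4 * 287.05 * 284.6 = 114372.202
Step 2: a = sqrt(114372.202) = 338.19 m/s

338.19


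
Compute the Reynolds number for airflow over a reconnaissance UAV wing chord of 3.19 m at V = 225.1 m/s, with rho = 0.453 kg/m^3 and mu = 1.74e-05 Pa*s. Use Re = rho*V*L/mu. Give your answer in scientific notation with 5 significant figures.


Step 1: Numerator = rho * V * L = 0.453 * 225.1 * 3.19 = 325.285257
Step 2: Re = 325.285257 / 1.74e-05
Step 3: Re = 1.8695e+07

1.8695e+07


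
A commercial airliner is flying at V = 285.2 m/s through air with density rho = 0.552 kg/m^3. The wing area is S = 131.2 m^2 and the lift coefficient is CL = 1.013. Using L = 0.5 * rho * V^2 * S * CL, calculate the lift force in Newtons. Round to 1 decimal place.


Step 1: Calculate dynamic pressure q = 0.5 * 0.552 * 285.2^2 = 0.5 * 0.552 * 81339.04 = 22449.575 Pa
Step 2: Multiply by wing area and lift coefficient: L = 22449.575 * 131.2 * 1.013
Step 3: L = 2945384.2452 * 1.013 = 2983674.2 N

2983674.2


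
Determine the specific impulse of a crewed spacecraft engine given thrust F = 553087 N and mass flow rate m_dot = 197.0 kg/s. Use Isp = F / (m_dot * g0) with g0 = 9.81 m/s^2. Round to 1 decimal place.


Step 1: m_dot * g0 = 197.0 * 9.81 = 1932.57
Step 2: Isp = 553087 / 1932.57 = 286.2 s

286.2


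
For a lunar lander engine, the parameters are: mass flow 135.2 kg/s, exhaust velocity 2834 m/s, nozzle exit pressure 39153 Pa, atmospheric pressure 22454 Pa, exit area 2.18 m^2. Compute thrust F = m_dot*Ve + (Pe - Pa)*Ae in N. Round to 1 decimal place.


Step 1: Momentum thrust = m_dot * Ve = 135.2 * 2834 = 383156.8 N
Step 2: Pressure thrust = (Pe - Pa) * Ae = (39153 - 22454) * 2.18 = 36403.82 N
Step 3: Total thrust F = 383156.8 + 36403.82 = 419560.6 N

419560.6


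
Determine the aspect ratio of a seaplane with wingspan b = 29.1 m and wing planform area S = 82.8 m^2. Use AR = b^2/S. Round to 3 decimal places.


Step 1: b^2 = 29.1^2 = 846.81
Step 2: AR = 846.81 / 82.8 = 10.227

10.227
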